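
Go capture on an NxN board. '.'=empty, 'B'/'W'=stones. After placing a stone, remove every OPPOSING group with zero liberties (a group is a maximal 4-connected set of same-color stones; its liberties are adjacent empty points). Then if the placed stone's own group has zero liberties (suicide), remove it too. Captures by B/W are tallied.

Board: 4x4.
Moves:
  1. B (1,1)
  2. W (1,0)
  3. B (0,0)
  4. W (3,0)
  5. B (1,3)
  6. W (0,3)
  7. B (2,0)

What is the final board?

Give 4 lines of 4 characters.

Move 1: B@(1,1) -> caps B=0 W=0
Move 2: W@(1,0) -> caps B=0 W=0
Move 3: B@(0,0) -> caps B=0 W=0
Move 4: W@(3,0) -> caps B=0 W=0
Move 5: B@(1,3) -> caps B=0 W=0
Move 6: W@(0,3) -> caps B=0 W=0
Move 7: B@(2,0) -> caps B=1 W=0

Answer: B..W
.B.B
B...
W...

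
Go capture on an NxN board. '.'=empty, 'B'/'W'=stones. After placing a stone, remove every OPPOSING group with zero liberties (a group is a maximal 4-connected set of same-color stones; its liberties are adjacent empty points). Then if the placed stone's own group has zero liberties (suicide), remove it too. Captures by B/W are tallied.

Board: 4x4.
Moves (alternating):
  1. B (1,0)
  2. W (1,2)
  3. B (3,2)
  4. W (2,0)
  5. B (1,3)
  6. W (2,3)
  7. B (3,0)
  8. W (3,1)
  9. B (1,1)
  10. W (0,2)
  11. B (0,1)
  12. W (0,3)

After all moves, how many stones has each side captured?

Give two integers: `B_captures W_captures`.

Move 1: B@(1,0) -> caps B=0 W=0
Move 2: W@(1,2) -> caps B=0 W=0
Move 3: B@(3,2) -> caps B=0 W=0
Move 4: W@(2,0) -> caps B=0 W=0
Move 5: B@(1,3) -> caps B=0 W=0
Move 6: W@(2,3) -> caps B=0 W=0
Move 7: B@(3,0) -> caps B=0 W=0
Move 8: W@(3,1) -> caps B=0 W=1
Move 9: B@(1,1) -> caps B=0 W=1
Move 10: W@(0,2) -> caps B=0 W=1
Move 11: B@(0,1) -> caps B=0 W=1
Move 12: W@(0,3) -> caps B=0 W=2

Answer: 0 2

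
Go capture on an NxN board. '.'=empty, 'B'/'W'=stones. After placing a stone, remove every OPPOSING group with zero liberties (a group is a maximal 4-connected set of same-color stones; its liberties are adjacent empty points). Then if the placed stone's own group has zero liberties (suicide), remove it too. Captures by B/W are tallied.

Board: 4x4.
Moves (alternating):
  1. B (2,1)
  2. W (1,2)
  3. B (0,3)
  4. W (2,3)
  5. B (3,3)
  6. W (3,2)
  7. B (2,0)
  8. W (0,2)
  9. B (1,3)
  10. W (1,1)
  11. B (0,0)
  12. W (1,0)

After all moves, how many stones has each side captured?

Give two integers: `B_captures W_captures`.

Move 1: B@(2,1) -> caps B=0 W=0
Move 2: W@(1,2) -> caps B=0 W=0
Move 3: B@(0,3) -> caps B=0 W=0
Move 4: W@(2,3) -> caps B=0 W=0
Move 5: B@(3,3) -> caps B=0 W=0
Move 6: W@(3,2) -> caps B=0 W=1
Move 7: B@(2,0) -> caps B=0 W=1
Move 8: W@(0,2) -> caps B=0 W=1
Move 9: B@(1,3) -> caps B=0 W=1
Move 10: W@(1,1) -> caps B=0 W=1
Move 11: B@(0,0) -> caps B=0 W=1
Move 12: W@(1,0) -> caps B=0 W=1

Answer: 0 1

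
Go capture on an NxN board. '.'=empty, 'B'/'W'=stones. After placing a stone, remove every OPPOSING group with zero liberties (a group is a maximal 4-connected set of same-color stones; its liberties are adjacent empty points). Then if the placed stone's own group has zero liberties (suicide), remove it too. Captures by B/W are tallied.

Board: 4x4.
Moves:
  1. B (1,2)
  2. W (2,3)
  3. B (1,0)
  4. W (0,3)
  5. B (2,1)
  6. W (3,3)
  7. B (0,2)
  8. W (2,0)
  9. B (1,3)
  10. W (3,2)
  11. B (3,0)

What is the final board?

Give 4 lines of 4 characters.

Move 1: B@(1,2) -> caps B=0 W=0
Move 2: W@(2,3) -> caps B=0 W=0
Move 3: B@(1,0) -> caps B=0 W=0
Move 4: W@(0,3) -> caps B=0 W=0
Move 5: B@(2,1) -> caps B=0 W=0
Move 6: W@(3,3) -> caps B=0 W=0
Move 7: B@(0,2) -> caps B=0 W=0
Move 8: W@(2,0) -> caps B=0 W=0
Move 9: B@(1,3) -> caps B=1 W=0
Move 10: W@(3,2) -> caps B=1 W=0
Move 11: B@(3,0) -> caps B=2 W=0

Answer: ..B.
B.BB
.B.W
B.WW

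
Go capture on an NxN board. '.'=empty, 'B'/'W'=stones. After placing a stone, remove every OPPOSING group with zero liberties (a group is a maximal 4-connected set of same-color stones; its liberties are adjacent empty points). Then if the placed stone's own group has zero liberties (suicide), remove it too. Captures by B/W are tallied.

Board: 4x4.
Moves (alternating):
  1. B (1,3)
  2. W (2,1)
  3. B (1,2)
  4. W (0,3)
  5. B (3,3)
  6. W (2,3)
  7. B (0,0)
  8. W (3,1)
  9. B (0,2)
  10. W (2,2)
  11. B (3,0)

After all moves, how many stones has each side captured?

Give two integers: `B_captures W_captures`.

Answer: 1 0

Derivation:
Move 1: B@(1,3) -> caps B=0 W=0
Move 2: W@(2,1) -> caps B=0 W=0
Move 3: B@(1,2) -> caps B=0 W=0
Move 4: W@(0,3) -> caps B=0 W=0
Move 5: B@(3,3) -> caps B=0 W=0
Move 6: W@(2,3) -> caps B=0 W=0
Move 7: B@(0,0) -> caps B=0 W=0
Move 8: W@(3,1) -> caps B=0 W=0
Move 9: B@(0,2) -> caps B=1 W=0
Move 10: W@(2,2) -> caps B=1 W=0
Move 11: B@(3,0) -> caps B=1 W=0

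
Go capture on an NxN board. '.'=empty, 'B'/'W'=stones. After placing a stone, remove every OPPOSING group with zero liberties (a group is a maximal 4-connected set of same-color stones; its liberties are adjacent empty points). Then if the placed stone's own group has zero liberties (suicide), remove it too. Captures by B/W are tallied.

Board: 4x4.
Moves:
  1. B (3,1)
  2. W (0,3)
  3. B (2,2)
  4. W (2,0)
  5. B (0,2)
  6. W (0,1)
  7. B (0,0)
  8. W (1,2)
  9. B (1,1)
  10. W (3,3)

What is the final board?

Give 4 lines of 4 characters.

Answer: BW.W
.BW.
W.B.
.B.W

Derivation:
Move 1: B@(3,1) -> caps B=0 W=0
Move 2: W@(0,3) -> caps B=0 W=0
Move 3: B@(2,2) -> caps B=0 W=0
Move 4: W@(2,0) -> caps B=0 W=0
Move 5: B@(0,2) -> caps B=0 W=0
Move 6: W@(0,1) -> caps B=0 W=0
Move 7: B@(0,0) -> caps B=0 W=0
Move 8: W@(1,2) -> caps B=0 W=1
Move 9: B@(1,1) -> caps B=0 W=1
Move 10: W@(3,3) -> caps B=0 W=1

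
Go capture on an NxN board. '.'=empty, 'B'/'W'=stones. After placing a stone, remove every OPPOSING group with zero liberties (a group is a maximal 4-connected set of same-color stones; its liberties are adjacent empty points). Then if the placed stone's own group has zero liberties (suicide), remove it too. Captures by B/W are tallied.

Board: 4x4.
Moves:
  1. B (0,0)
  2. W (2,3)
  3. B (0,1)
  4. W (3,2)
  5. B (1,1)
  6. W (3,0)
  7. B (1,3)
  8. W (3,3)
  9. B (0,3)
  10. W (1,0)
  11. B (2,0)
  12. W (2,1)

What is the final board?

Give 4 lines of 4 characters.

Move 1: B@(0,0) -> caps B=0 W=0
Move 2: W@(2,3) -> caps B=0 W=0
Move 3: B@(0,1) -> caps B=0 W=0
Move 4: W@(3,2) -> caps B=0 W=0
Move 5: B@(1,1) -> caps B=0 W=0
Move 6: W@(3,0) -> caps B=0 W=0
Move 7: B@(1,3) -> caps B=0 W=0
Move 8: W@(3,3) -> caps B=0 W=0
Move 9: B@(0,3) -> caps B=0 W=0
Move 10: W@(1,0) -> caps B=0 W=0
Move 11: B@(2,0) -> caps B=1 W=0
Move 12: W@(2,1) -> caps B=1 W=0

Answer: BB.B
.B.B
BW.W
W.WW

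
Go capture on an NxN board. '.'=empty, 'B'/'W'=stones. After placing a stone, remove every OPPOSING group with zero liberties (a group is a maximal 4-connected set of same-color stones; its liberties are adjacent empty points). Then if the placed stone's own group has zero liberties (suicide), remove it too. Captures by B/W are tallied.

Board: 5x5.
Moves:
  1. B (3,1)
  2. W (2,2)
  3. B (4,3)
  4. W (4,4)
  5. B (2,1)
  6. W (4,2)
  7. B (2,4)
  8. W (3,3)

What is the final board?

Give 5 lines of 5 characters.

Answer: .....
.....
.BW.B
.B.W.
..W.W

Derivation:
Move 1: B@(3,1) -> caps B=0 W=0
Move 2: W@(2,2) -> caps B=0 W=0
Move 3: B@(4,3) -> caps B=0 W=0
Move 4: W@(4,4) -> caps B=0 W=0
Move 5: B@(2,1) -> caps B=0 W=0
Move 6: W@(4,2) -> caps B=0 W=0
Move 7: B@(2,4) -> caps B=0 W=0
Move 8: W@(3,3) -> caps B=0 W=1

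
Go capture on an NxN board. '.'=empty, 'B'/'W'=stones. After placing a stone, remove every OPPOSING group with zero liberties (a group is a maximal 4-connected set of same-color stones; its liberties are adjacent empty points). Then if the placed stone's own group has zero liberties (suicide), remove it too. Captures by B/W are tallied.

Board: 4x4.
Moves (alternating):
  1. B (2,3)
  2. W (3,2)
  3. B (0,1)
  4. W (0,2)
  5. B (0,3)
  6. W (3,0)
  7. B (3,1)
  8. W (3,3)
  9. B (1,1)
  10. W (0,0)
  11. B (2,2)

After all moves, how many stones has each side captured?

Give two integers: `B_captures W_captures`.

Move 1: B@(2,3) -> caps B=0 W=0
Move 2: W@(3,2) -> caps B=0 W=0
Move 3: B@(0,1) -> caps B=0 W=0
Move 4: W@(0,2) -> caps B=0 W=0
Move 5: B@(0,3) -> caps B=0 W=0
Move 6: W@(3,0) -> caps B=0 W=0
Move 7: B@(3,1) -> caps B=0 W=0
Move 8: W@(3,3) -> caps B=0 W=0
Move 9: B@(1,1) -> caps B=0 W=0
Move 10: W@(0,0) -> caps B=0 W=0
Move 11: B@(2,2) -> caps B=2 W=0

Answer: 2 0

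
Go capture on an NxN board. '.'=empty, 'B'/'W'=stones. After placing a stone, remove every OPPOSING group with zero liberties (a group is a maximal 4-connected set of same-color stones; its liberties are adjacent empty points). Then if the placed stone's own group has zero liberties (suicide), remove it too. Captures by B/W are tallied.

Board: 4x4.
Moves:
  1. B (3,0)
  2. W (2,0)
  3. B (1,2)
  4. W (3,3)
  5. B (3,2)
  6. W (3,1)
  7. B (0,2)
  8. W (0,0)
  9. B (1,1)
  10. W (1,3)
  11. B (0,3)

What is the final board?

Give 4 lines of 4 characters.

Answer: W.BB
.BBW
W...
.WBW

Derivation:
Move 1: B@(3,0) -> caps B=0 W=0
Move 2: W@(2,0) -> caps B=0 W=0
Move 3: B@(1,2) -> caps B=0 W=0
Move 4: W@(3,3) -> caps B=0 W=0
Move 5: B@(3,2) -> caps B=0 W=0
Move 6: W@(3,1) -> caps B=0 W=1
Move 7: B@(0,2) -> caps B=0 W=1
Move 8: W@(0,0) -> caps B=0 W=1
Move 9: B@(1,1) -> caps B=0 W=1
Move 10: W@(1,3) -> caps B=0 W=1
Move 11: B@(0,3) -> caps B=0 W=1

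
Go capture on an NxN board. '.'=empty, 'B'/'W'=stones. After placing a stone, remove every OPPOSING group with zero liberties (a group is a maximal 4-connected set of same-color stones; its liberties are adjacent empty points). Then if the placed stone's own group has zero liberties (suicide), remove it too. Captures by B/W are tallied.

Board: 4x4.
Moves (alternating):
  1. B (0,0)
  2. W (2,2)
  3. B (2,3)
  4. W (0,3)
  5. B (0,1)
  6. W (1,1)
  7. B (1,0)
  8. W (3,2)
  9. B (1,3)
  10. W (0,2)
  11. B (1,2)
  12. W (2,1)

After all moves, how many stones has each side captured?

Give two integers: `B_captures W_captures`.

Answer: 2 0

Derivation:
Move 1: B@(0,0) -> caps B=0 W=0
Move 2: W@(2,2) -> caps B=0 W=0
Move 3: B@(2,3) -> caps B=0 W=0
Move 4: W@(0,3) -> caps B=0 W=0
Move 5: B@(0,1) -> caps B=0 W=0
Move 6: W@(1,1) -> caps B=0 W=0
Move 7: B@(1,0) -> caps B=0 W=0
Move 8: W@(3,2) -> caps B=0 W=0
Move 9: B@(1,3) -> caps B=0 W=0
Move 10: W@(0,2) -> caps B=0 W=0
Move 11: B@(1,2) -> caps B=2 W=0
Move 12: W@(2,1) -> caps B=2 W=0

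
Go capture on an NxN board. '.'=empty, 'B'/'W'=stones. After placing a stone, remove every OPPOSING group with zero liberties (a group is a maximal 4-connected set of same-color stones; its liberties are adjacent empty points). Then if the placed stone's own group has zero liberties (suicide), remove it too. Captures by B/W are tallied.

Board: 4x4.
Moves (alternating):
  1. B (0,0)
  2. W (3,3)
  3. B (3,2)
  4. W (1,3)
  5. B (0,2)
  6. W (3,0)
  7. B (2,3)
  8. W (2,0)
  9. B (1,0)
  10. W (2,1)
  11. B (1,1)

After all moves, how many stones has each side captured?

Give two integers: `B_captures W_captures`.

Move 1: B@(0,0) -> caps B=0 W=0
Move 2: W@(3,3) -> caps B=0 W=0
Move 3: B@(3,2) -> caps B=0 W=0
Move 4: W@(1,3) -> caps B=0 W=0
Move 5: B@(0,2) -> caps B=0 W=0
Move 6: W@(3,0) -> caps B=0 W=0
Move 7: B@(2,3) -> caps B=1 W=0
Move 8: W@(2,0) -> caps B=1 W=0
Move 9: B@(1,0) -> caps B=1 W=0
Move 10: W@(2,1) -> caps B=1 W=0
Move 11: B@(1,1) -> caps B=1 W=0

Answer: 1 0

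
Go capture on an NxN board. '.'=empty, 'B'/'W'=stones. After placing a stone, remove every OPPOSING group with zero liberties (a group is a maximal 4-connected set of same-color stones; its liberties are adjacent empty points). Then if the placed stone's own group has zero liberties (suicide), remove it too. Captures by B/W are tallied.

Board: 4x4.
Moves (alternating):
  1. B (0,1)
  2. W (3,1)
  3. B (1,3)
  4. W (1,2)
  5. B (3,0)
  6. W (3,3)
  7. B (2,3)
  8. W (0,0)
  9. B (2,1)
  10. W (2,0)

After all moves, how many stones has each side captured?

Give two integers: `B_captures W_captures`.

Answer: 0 1

Derivation:
Move 1: B@(0,1) -> caps B=0 W=0
Move 2: W@(3,1) -> caps B=0 W=0
Move 3: B@(1,3) -> caps B=0 W=0
Move 4: W@(1,2) -> caps B=0 W=0
Move 5: B@(3,0) -> caps B=0 W=0
Move 6: W@(3,3) -> caps B=0 W=0
Move 7: B@(2,3) -> caps B=0 W=0
Move 8: W@(0,0) -> caps B=0 W=0
Move 9: B@(2,1) -> caps B=0 W=0
Move 10: W@(2,0) -> caps B=0 W=1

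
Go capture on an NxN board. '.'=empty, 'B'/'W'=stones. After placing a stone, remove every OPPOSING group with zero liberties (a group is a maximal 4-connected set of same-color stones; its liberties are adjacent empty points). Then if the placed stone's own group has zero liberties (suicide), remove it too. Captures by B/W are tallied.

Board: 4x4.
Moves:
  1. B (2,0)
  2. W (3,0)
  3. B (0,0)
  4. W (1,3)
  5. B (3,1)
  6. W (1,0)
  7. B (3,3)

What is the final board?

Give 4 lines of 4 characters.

Move 1: B@(2,0) -> caps B=0 W=0
Move 2: W@(3,0) -> caps B=0 W=0
Move 3: B@(0,0) -> caps B=0 W=0
Move 4: W@(1,3) -> caps B=0 W=0
Move 5: B@(3,1) -> caps B=1 W=0
Move 6: W@(1,0) -> caps B=1 W=0
Move 7: B@(3,3) -> caps B=1 W=0

Answer: B...
W..W
B...
.B.B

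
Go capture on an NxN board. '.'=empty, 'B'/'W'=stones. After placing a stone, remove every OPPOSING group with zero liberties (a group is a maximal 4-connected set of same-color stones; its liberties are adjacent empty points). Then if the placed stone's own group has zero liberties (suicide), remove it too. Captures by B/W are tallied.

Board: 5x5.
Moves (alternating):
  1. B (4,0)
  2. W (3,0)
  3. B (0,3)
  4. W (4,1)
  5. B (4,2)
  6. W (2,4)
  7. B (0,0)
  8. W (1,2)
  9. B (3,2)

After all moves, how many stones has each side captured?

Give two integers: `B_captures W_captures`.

Answer: 0 1

Derivation:
Move 1: B@(4,0) -> caps B=0 W=0
Move 2: W@(3,0) -> caps B=0 W=0
Move 3: B@(0,3) -> caps B=0 W=0
Move 4: W@(4,1) -> caps B=0 W=1
Move 5: B@(4,2) -> caps B=0 W=1
Move 6: W@(2,4) -> caps B=0 W=1
Move 7: B@(0,0) -> caps B=0 W=1
Move 8: W@(1,2) -> caps B=0 W=1
Move 9: B@(3,2) -> caps B=0 W=1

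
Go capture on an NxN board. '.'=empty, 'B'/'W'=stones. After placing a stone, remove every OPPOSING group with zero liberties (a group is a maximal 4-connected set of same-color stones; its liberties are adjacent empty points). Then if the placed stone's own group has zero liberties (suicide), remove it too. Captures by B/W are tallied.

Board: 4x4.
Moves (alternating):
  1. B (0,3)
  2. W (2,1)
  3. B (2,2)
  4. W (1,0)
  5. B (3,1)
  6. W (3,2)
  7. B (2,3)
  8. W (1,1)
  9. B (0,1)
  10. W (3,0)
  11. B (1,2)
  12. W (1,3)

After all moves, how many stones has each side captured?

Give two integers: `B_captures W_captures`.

Move 1: B@(0,3) -> caps B=0 W=0
Move 2: W@(2,1) -> caps B=0 W=0
Move 3: B@(2,2) -> caps B=0 W=0
Move 4: W@(1,0) -> caps B=0 W=0
Move 5: B@(3,1) -> caps B=0 W=0
Move 6: W@(3,2) -> caps B=0 W=0
Move 7: B@(2,3) -> caps B=0 W=0
Move 8: W@(1,1) -> caps B=0 W=0
Move 9: B@(0,1) -> caps B=0 W=0
Move 10: W@(3,0) -> caps B=0 W=1
Move 11: B@(1,2) -> caps B=0 W=1
Move 12: W@(1,3) -> caps B=0 W=1

Answer: 0 1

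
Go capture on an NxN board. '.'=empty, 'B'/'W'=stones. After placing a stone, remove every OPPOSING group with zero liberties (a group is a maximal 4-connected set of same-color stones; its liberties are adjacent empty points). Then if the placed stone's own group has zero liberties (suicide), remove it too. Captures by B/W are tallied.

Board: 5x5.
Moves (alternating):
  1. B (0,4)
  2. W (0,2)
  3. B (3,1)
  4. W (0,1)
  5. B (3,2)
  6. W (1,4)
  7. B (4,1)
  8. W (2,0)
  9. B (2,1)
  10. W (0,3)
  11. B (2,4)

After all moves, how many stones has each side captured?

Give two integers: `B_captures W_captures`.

Move 1: B@(0,4) -> caps B=0 W=0
Move 2: W@(0,2) -> caps B=0 W=0
Move 3: B@(3,1) -> caps B=0 W=0
Move 4: W@(0,1) -> caps B=0 W=0
Move 5: B@(3,2) -> caps B=0 W=0
Move 6: W@(1,4) -> caps B=0 W=0
Move 7: B@(4,1) -> caps B=0 W=0
Move 8: W@(2,0) -> caps B=0 W=0
Move 9: B@(2,1) -> caps B=0 W=0
Move 10: W@(0,3) -> caps B=0 W=1
Move 11: B@(2,4) -> caps B=0 W=1

Answer: 0 1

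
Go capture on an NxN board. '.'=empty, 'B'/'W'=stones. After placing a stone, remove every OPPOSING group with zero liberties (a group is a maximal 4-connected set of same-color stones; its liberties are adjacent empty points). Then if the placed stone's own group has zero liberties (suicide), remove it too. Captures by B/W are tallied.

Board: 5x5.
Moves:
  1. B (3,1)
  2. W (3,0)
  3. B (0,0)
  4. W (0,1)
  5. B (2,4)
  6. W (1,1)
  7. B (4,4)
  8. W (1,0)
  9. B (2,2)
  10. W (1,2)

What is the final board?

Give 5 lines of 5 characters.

Move 1: B@(3,1) -> caps B=0 W=0
Move 2: W@(3,0) -> caps B=0 W=0
Move 3: B@(0,0) -> caps B=0 W=0
Move 4: W@(0,1) -> caps B=0 W=0
Move 5: B@(2,4) -> caps B=0 W=0
Move 6: W@(1,1) -> caps B=0 W=0
Move 7: B@(4,4) -> caps B=0 W=0
Move 8: W@(1,0) -> caps B=0 W=1
Move 9: B@(2,2) -> caps B=0 W=1
Move 10: W@(1,2) -> caps B=0 W=1

Answer: .W...
WWW..
..B.B
WB...
....B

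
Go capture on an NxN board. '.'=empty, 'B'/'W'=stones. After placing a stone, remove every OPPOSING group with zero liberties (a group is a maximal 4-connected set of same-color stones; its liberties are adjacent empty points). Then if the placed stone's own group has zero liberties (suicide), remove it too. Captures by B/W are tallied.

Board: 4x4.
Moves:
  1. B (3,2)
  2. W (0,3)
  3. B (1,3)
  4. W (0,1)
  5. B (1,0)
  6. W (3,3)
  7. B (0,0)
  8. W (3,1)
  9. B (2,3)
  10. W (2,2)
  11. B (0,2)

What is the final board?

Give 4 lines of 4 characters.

Move 1: B@(3,2) -> caps B=0 W=0
Move 2: W@(0,3) -> caps B=0 W=0
Move 3: B@(1,3) -> caps B=0 W=0
Move 4: W@(0,1) -> caps B=0 W=0
Move 5: B@(1,0) -> caps B=0 W=0
Move 6: W@(3,3) -> caps B=0 W=0
Move 7: B@(0,0) -> caps B=0 W=0
Move 8: W@(3,1) -> caps B=0 W=0
Move 9: B@(2,3) -> caps B=1 W=0
Move 10: W@(2,2) -> caps B=1 W=0
Move 11: B@(0,2) -> caps B=2 W=0

Answer: BWB.
B..B
..WB
.WB.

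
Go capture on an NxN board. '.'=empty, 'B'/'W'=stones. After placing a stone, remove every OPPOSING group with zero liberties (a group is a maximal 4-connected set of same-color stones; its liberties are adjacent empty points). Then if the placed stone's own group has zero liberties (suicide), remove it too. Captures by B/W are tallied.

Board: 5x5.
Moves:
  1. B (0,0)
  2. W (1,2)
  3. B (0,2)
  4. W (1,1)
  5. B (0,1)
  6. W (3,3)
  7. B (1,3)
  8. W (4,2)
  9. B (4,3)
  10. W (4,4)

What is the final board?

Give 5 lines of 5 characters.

Move 1: B@(0,0) -> caps B=0 W=0
Move 2: W@(1,2) -> caps B=0 W=0
Move 3: B@(0,2) -> caps B=0 W=0
Move 4: W@(1,1) -> caps B=0 W=0
Move 5: B@(0,1) -> caps B=0 W=0
Move 6: W@(3,3) -> caps B=0 W=0
Move 7: B@(1,3) -> caps B=0 W=0
Move 8: W@(4,2) -> caps B=0 W=0
Move 9: B@(4,3) -> caps B=0 W=0
Move 10: W@(4,4) -> caps B=0 W=1

Answer: BBB..
.WWB.
.....
...W.
..W.W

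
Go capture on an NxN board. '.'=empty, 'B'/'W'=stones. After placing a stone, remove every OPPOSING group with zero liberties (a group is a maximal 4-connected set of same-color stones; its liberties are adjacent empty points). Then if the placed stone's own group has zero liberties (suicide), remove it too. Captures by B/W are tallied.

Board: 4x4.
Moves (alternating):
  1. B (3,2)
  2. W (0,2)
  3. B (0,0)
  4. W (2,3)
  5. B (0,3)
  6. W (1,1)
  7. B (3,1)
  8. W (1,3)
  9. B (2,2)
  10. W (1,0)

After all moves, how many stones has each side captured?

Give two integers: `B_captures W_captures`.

Move 1: B@(3,2) -> caps B=0 W=0
Move 2: W@(0,2) -> caps B=0 W=0
Move 3: B@(0,0) -> caps B=0 W=0
Move 4: W@(2,3) -> caps B=0 W=0
Move 5: B@(0,3) -> caps B=0 W=0
Move 6: W@(1,1) -> caps B=0 W=0
Move 7: B@(3,1) -> caps B=0 W=0
Move 8: W@(1,3) -> caps B=0 W=1
Move 9: B@(2,2) -> caps B=0 W=1
Move 10: W@(1,0) -> caps B=0 W=1

Answer: 0 1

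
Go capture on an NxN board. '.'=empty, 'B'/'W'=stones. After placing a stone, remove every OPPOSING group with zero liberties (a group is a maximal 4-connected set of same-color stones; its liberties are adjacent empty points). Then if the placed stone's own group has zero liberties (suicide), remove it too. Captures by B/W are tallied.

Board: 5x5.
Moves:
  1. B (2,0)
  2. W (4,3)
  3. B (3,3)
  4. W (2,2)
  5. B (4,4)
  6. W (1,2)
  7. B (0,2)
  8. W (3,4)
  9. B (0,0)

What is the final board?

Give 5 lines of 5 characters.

Answer: B.B..
..W..
B.W..
...BW
...W.

Derivation:
Move 1: B@(2,0) -> caps B=0 W=0
Move 2: W@(4,3) -> caps B=0 W=0
Move 3: B@(3,3) -> caps B=0 W=0
Move 4: W@(2,2) -> caps B=0 W=0
Move 5: B@(4,4) -> caps B=0 W=0
Move 6: W@(1,2) -> caps B=0 W=0
Move 7: B@(0,2) -> caps B=0 W=0
Move 8: W@(3,4) -> caps B=0 W=1
Move 9: B@(0,0) -> caps B=0 W=1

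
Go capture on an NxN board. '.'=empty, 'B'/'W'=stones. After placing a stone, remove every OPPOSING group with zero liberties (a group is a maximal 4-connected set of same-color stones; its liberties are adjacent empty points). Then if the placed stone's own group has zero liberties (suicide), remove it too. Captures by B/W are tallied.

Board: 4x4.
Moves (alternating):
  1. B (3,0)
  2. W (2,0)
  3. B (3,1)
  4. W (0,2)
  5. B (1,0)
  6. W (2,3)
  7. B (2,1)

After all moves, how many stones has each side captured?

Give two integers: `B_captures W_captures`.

Answer: 1 0

Derivation:
Move 1: B@(3,0) -> caps B=0 W=0
Move 2: W@(2,0) -> caps B=0 W=0
Move 3: B@(3,1) -> caps B=0 W=0
Move 4: W@(0,2) -> caps B=0 W=0
Move 5: B@(1,0) -> caps B=0 W=0
Move 6: W@(2,3) -> caps B=0 W=0
Move 7: B@(2,1) -> caps B=1 W=0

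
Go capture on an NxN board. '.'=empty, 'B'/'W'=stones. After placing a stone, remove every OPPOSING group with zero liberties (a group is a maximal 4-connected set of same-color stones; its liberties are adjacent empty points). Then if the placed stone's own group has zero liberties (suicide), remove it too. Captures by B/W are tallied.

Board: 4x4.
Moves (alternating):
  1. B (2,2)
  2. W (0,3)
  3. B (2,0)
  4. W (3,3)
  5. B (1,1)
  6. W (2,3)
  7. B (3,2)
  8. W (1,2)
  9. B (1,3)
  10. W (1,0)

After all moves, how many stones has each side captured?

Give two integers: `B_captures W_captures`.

Move 1: B@(2,2) -> caps B=0 W=0
Move 2: W@(0,3) -> caps B=0 W=0
Move 3: B@(2,0) -> caps B=0 W=0
Move 4: W@(3,3) -> caps B=0 W=0
Move 5: B@(1,1) -> caps B=0 W=0
Move 6: W@(2,3) -> caps B=0 W=0
Move 7: B@(3,2) -> caps B=0 W=0
Move 8: W@(1,2) -> caps B=0 W=0
Move 9: B@(1,3) -> caps B=2 W=0
Move 10: W@(1,0) -> caps B=2 W=0

Answer: 2 0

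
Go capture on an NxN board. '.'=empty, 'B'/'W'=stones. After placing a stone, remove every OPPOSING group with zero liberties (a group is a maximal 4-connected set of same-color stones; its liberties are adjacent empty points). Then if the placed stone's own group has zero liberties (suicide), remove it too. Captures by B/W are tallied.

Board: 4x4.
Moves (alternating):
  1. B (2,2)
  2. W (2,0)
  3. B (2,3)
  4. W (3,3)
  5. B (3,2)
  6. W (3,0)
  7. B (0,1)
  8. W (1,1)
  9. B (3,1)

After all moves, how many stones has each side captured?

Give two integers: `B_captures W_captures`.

Answer: 1 0

Derivation:
Move 1: B@(2,2) -> caps B=0 W=0
Move 2: W@(2,0) -> caps B=0 W=0
Move 3: B@(2,3) -> caps B=0 W=0
Move 4: W@(3,3) -> caps B=0 W=0
Move 5: B@(3,2) -> caps B=1 W=0
Move 6: W@(3,0) -> caps B=1 W=0
Move 7: B@(0,1) -> caps B=1 W=0
Move 8: W@(1,1) -> caps B=1 W=0
Move 9: B@(3,1) -> caps B=1 W=0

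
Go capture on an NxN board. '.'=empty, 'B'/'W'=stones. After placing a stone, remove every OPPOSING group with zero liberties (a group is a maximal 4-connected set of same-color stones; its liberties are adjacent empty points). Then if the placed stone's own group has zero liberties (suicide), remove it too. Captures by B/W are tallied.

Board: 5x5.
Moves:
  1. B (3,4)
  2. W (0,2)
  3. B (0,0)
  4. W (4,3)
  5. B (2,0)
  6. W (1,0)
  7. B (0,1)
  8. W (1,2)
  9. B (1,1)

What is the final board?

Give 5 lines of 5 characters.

Move 1: B@(3,4) -> caps B=0 W=0
Move 2: W@(0,2) -> caps B=0 W=0
Move 3: B@(0,0) -> caps B=0 W=0
Move 4: W@(4,3) -> caps B=0 W=0
Move 5: B@(2,0) -> caps B=0 W=0
Move 6: W@(1,0) -> caps B=0 W=0
Move 7: B@(0,1) -> caps B=0 W=0
Move 8: W@(1,2) -> caps B=0 W=0
Move 9: B@(1,1) -> caps B=1 W=0

Answer: BBW..
.BW..
B....
....B
...W.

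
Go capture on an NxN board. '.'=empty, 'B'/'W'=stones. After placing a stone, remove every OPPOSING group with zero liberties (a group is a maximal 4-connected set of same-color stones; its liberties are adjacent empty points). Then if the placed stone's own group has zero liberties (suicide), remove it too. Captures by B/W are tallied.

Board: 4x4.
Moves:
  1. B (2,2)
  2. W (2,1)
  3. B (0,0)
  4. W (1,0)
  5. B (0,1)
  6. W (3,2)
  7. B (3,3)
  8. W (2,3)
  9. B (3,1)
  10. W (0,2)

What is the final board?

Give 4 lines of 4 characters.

Move 1: B@(2,2) -> caps B=0 W=0
Move 2: W@(2,1) -> caps B=0 W=0
Move 3: B@(0,0) -> caps B=0 W=0
Move 4: W@(1,0) -> caps B=0 W=0
Move 5: B@(0,1) -> caps B=0 W=0
Move 6: W@(3,2) -> caps B=0 W=0
Move 7: B@(3,3) -> caps B=0 W=0
Move 8: W@(2,3) -> caps B=0 W=1
Move 9: B@(3,1) -> caps B=0 W=1
Move 10: W@(0,2) -> caps B=0 W=1

Answer: BBW.
W...
.WBW
.BW.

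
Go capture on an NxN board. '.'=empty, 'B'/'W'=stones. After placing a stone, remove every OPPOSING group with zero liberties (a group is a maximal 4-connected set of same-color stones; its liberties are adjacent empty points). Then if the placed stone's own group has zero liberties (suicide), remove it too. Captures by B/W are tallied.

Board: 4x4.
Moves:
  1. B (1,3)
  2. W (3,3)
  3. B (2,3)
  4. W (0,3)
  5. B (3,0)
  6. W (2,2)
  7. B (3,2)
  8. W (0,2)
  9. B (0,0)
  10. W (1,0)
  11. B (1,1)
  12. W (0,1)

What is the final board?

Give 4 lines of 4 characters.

Move 1: B@(1,3) -> caps B=0 W=0
Move 2: W@(3,3) -> caps B=0 W=0
Move 3: B@(2,3) -> caps B=0 W=0
Move 4: W@(0,3) -> caps B=0 W=0
Move 5: B@(3,0) -> caps B=0 W=0
Move 6: W@(2,2) -> caps B=0 W=0
Move 7: B@(3,2) -> caps B=1 W=0
Move 8: W@(0,2) -> caps B=1 W=0
Move 9: B@(0,0) -> caps B=1 W=0
Move 10: W@(1,0) -> caps B=1 W=0
Move 11: B@(1,1) -> caps B=1 W=0
Move 12: W@(0,1) -> caps B=1 W=1

Answer: .WWW
WB.B
..WB
B.B.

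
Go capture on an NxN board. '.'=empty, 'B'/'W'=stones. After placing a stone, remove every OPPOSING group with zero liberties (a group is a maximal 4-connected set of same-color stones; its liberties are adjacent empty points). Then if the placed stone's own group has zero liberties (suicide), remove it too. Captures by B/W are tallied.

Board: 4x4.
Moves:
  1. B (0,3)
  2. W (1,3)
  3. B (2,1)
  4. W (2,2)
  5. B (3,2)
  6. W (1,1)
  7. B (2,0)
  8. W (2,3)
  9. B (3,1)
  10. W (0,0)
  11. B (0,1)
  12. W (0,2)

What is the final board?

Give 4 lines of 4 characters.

Move 1: B@(0,3) -> caps B=0 W=0
Move 2: W@(1,3) -> caps B=0 W=0
Move 3: B@(2,1) -> caps B=0 W=0
Move 4: W@(2,2) -> caps B=0 W=0
Move 5: B@(3,2) -> caps B=0 W=0
Move 6: W@(1,1) -> caps B=0 W=0
Move 7: B@(2,0) -> caps B=0 W=0
Move 8: W@(2,3) -> caps B=0 W=0
Move 9: B@(3,1) -> caps B=0 W=0
Move 10: W@(0,0) -> caps B=0 W=0
Move 11: B@(0,1) -> caps B=0 W=0
Move 12: W@(0,2) -> caps B=0 W=2

Answer: W.W.
.W.W
BBWW
.BB.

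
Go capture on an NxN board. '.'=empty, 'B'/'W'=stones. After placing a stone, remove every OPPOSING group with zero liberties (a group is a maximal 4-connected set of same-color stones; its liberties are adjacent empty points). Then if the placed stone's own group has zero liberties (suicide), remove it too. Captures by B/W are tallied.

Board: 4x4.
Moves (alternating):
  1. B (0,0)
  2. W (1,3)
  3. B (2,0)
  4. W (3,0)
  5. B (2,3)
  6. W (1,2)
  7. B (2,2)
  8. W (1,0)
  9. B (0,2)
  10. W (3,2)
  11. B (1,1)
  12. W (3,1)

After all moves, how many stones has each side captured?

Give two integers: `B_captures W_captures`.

Move 1: B@(0,0) -> caps B=0 W=0
Move 2: W@(1,3) -> caps B=0 W=0
Move 3: B@(2,0) -> caps B=0 W=0
Move 4: W@(3,0) -> caps B=0 W=0
Move 5: B@(2,3) -> caps B=0 W=0
Move 6: W@(1,2) -> caps B=0 W=0
Move 7: B@(2,2) -> caps B=0 W=0
Move 8: W@(1,0) -> caps B=0 W=0
Move 9: B@(0,2) -> caps B=0 W=0
Move 10: W@(3,2) -> caps B=0 W=0
Move 11: B@(1,1) -> caps B=1 W=0
Move 12: W@(3,1) -> caps B=1 W=0

Answer: 1 0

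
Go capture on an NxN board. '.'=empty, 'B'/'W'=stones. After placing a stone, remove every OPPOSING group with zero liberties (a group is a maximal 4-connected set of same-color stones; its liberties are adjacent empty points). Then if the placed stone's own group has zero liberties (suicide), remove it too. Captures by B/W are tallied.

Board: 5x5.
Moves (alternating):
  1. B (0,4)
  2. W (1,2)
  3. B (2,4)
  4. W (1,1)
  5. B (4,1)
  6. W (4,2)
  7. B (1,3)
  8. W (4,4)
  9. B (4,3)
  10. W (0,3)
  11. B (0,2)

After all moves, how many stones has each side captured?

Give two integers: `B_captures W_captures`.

Move 1: B@(0,4) -> caps B=0 W=0
Move 2: W@(1,2) -> caps B=0 W=0
Move 3: B@(2,4) -> caps B=0 W=0
Move 4: W@(1,1) -> caps B=0 W=0
Move 5: B@(4,1) -> caps B=0 W=0
Move 6: W@(4,2) -> caps B=0 W=0
Move 7: B@(1,3) -> caps B=0 W=0
Move 8: W@(4,4) -> caps B=0 W=0
Move 9: B@(4,3) -> caps B=0 W=0
Move 10: W@(0,3) -> caps B=0 W=0
Move 11: B@(0,2) -> caps B=1 W=0

Answer: 1 0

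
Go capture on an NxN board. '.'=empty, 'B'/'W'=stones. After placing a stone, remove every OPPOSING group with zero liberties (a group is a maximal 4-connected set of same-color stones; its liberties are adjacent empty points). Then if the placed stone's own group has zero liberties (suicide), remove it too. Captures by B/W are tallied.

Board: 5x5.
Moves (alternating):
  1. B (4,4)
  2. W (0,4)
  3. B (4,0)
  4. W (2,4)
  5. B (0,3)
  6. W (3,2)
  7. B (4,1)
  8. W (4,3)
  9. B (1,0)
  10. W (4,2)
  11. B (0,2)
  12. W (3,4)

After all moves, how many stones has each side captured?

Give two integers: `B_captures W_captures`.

Move 1: B@(4,4) -> caps B=0 W=0
Move 2: W@(0,4) -> caps B=0 W=0
Move 3: B@(4,0) -> caps B=0 W=0
Move 4: W@(2,4) -> caps B=0 W=0
Move 5: B@(0,3) -> caps B=0 W=0
Move 6: W@(3,2) -> caps B=0 W=0
Move 7: B@(4,1) -> caps B=0 W=0
Move 8: W@(4,3) -> caps B=0 W=0
Move 9: B@(1,0) -> caps B=0 W=0
Move 10: W@(4,2) -> caps B=0 W=0
Move 11: B@(0,2) -> caps B=0 W=0
Move 12: W@(3,4) -> caps B=0 W=1

Answer: 0 1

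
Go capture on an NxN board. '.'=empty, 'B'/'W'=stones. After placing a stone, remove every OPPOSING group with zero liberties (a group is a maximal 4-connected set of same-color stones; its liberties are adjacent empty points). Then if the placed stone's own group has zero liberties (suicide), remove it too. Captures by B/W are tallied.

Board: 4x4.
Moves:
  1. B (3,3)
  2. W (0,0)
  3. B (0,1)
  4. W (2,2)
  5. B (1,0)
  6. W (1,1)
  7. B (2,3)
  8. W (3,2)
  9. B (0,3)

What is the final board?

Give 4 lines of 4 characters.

Move 1: B@(3,3) -> caps B=0 W=0
Move 2: W@(0,0) -> caps B=0 W=0
Move 3: B@(0,1) -> caps B=0 W=0
Move 4: W@(2,2) -> caps B=0 W=0
Move 5: B@(1,0) -> caps B=1 W=0
Move 6: W@(1,1) -> caps B=1 W=0
Move 7: B@(2,3) -> caps B=1 W=0
Move 8: W@(3,2) -> caps B=1 W=0
Move 9: B@(0,3) -> caps B=1 W=0

Answer: .B.B
BW..
..WB
..WB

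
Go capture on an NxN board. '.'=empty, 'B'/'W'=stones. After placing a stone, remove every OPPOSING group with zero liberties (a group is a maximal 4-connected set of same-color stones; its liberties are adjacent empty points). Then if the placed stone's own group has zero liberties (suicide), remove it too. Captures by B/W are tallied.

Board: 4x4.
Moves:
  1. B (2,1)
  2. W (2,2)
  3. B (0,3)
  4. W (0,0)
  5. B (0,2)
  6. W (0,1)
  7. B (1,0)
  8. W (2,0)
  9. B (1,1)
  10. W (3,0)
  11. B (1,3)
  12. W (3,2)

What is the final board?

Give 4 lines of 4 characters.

Answer: ..BB
BB.B
WBW.
W.W.

Derivation:
Move 1: B@(2,1) -> caps B=0 W=0
Move 2: W@(2,2) -> caps B=0 W=0
Move 3: B@(0,3) -> caps B=0 W=0
Move 4: W@(0,0) -> caps B=0 W=0
Move 5: B@(0,2) -> caps B=0 W=0
Move 6: W@(0,1) -> caps B=0 W=0
Move 7: B@(1,0) -> caps B=0 W=0
Move 8: W@(2,0) -> caps B=0 W=0
Move 9: B@(1,1) -> caps B=2 W=0
Move 10: W@(3,0) -> caps B=2 W=0
Move 11: B@(1,3) -> caps B=2 W=0
Move 12: W@(3,2) -> caps B=2 W=0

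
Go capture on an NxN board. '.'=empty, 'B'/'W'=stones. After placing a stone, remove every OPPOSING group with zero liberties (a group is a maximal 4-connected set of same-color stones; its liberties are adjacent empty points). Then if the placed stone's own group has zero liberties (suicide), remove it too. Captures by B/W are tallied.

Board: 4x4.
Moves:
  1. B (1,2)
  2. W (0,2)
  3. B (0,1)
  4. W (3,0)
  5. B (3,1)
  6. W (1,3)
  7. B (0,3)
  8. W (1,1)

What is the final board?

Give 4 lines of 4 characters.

Move 1: B@(1,2) -> caps B=0 W=0
Move 2: W@(0,2) -> caps B=0 W=0
Move 3: B@(0,1) -> caps B=0 W=0
Move 4: W@(3,0) -> caps B=0 W=0
Move 5: B@(3,1) -> caps B=0 W=0
Move 6: W@(1,3) -> caps B=0 W=0
Move 7: B@(0,3) -> caps B=1 W=0
Move 8: W@(1,1) -> caps B=1 W=0

Answer: .B.B
.WBW
....
WB..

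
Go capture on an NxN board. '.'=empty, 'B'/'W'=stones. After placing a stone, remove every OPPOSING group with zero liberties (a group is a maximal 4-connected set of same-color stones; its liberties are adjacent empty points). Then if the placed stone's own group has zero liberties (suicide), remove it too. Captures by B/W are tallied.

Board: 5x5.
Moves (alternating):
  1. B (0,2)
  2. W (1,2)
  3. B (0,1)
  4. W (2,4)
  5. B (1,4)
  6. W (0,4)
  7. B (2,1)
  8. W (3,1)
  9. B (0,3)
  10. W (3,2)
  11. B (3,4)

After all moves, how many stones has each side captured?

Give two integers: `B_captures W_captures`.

Answer: 1 0

Derivation:
Move 1: B@(0,2) -> caps B=0 W=0
Move 2: W@(1,2) -> caps B=0 W=0
Move 3: B@(0,1) -> caps B=0 W=0
Move 4: W@(2,4) -> caps B=0 W=0
Move 5: B@(1,4) -> caps B=0 W=0
Move 6: W@(0,4) -> caps B=0 W=0
Move 7: B@(2,1) -> caps B=0 W=0
Move 8: W@(3,1) -> caps B=0 W=0
Move 9: B@(0,3) -> caps B=1 W=0
Move 10: W@(3,2) -> caps B=1 W=0
Move 11: B@(3,4) -> caps B=1 W=0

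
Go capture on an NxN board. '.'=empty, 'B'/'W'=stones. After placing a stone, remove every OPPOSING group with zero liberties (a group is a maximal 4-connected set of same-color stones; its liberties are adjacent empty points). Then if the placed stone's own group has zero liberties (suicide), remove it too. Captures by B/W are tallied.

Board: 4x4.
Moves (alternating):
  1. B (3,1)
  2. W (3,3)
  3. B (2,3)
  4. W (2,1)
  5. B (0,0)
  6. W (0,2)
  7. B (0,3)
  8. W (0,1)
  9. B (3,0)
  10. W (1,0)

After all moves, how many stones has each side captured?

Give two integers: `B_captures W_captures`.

Answer: 0 1

Derivation:
Move 1: B@(3,1) -> caps B=0 W=0
Move 2: W@(3,3) -> caps B=0 W=0
Move 3: B@(2,3) -> caps B=0 W=0
Move 4: W@(2,1) -> caps B=0 W=0
Move 5: B@(0,0) -> caps B=0 W=0
Move 6: W@(0,2) -> caps B=0 W=0
Move 7: B@(0,3) -> caps B=0 W=0
Move 8: W@(0,1) -> caps B=0 W=0
Move 9: B@(3,0) -> caps B=0 W=0
Move 10: W@(1,0) -> caps B=0 W=1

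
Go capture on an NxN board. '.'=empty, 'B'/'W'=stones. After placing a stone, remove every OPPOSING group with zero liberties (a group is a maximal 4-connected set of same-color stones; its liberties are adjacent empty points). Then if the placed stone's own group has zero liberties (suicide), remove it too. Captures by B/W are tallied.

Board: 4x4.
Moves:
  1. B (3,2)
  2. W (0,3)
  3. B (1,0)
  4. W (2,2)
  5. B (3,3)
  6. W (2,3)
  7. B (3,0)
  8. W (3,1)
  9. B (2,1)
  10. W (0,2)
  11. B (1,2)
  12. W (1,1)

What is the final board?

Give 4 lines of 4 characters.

Answer: ..WW
BWB.
.BWW
BW..

Derivation:
Move 1: B@(3,2) -> caps B=0 W=0
Move 2: W@(0,3) -> caps B=0 W=0
Move 3: B@(1,0) -> caps B=0 W=0
Move 4: W@(2,2) -> caps B=0 W=0
Move 5: B@(3,3) -> caps B=0 W=0
Move 6: W@(2,3) -> caps B=0 W=0
Move 7: B@(3,0) -> caps B=0 W=0
Move 8: W@(3,1) -> caps B=0 W=2
Move 9: B@(2,1) -> caps B=0 W=2
Move 10: W@(0,2) -> caps B=0 W=2
Move 11: B@(1,2) -> caps B=0 W=2
Move 12: W@(1,1) -> caps B=0 W=2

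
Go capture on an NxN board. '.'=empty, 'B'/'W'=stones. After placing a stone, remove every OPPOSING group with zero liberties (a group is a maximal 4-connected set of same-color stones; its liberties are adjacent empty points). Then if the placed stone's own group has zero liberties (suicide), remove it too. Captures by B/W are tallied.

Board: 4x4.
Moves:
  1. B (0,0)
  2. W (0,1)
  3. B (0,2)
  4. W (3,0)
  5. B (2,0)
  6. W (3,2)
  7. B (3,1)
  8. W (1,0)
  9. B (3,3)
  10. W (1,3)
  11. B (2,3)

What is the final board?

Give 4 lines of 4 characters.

Answer: .WB.
W..W
B..B
.BWB

Derivation:
Move 1: B@(0,0) -> caps B=0 W=0
Move 2: W@(0,1) -> caps B=0 W=0
Move 3: B@(0,2) -> caps B=0 W=0
Move 4: W@(3,0) -> caps B=0 W=0
Move 5: B@(2,0) -> caps B=0 W=0
Move 6: W@(3,2) -> caps B=0 W=0
Move 7: B@(3,1) -> caps B=1 W=0
Move 8: W@(1,0) -> caps B=1 W=1
Move 9: B@(3,3) -> caps B=1 W=1
Move 10: W@(1,3) -> caps B=1 W=1
Move 11: B@(2,3) -> caps B=1 W=1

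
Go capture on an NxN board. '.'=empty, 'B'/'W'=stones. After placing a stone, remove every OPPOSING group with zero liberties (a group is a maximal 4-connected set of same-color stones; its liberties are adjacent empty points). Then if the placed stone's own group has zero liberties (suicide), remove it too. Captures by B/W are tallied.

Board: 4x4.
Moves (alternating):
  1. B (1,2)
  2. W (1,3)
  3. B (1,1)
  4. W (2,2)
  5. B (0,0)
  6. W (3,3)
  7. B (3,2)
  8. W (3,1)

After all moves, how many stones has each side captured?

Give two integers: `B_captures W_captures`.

Answer: 0 1

Derivation:
Move 1: B@(1,2) -> caps B=0 W=0
Move 2: W@(1,3) -> caps B=0 W=0
Move 3: B@(1,1) -> caps B=0 W=0
Move 4: W@(2,2) -> caps B=0 W=0
Move 5: B@(0,0) -> caps B=0 W=0
Move 6: W@(3,3) -> caps B=0 W=0
Move 7: B@(3,2) -> caps B=0 W=0
Move 8: W@(3,1) -> caps B=0 W=1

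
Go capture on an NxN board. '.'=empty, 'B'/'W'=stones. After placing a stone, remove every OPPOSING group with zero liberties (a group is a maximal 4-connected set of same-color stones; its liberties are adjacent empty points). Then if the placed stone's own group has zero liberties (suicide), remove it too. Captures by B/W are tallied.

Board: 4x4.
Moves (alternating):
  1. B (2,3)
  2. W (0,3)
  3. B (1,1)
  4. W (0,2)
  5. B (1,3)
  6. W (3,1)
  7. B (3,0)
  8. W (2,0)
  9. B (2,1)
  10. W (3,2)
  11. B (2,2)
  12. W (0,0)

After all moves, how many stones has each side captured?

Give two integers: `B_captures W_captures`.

Answer: 0 1

Derivation:
Move 1: B@(2,3) -> caps B=0 W=0
Move 2: W@(0,3) -> caps B=0 W=0
Move 3: B@(1,1) -> caps B=0 W=0
Move 4: W@(0,2) -> caps B=0 W=0
Move 5: B@(1,3) -> caps B=0 W=0
Move 6: W@(3,1) -> caps B=0 W=0
Move 7: B@(3,0) -> caps B=0 W=0
Move 8: W@(2,0) -> caps B=0 W=1
Move 9: B@(2,1) -> caps B=0 W=1
Move 10: W@(3,2) -> caps B=0 W=1
Move 11: B@(2,2) -> caps B=0 W=1
Move 12: W@(0,0) -> caps B=0 W=1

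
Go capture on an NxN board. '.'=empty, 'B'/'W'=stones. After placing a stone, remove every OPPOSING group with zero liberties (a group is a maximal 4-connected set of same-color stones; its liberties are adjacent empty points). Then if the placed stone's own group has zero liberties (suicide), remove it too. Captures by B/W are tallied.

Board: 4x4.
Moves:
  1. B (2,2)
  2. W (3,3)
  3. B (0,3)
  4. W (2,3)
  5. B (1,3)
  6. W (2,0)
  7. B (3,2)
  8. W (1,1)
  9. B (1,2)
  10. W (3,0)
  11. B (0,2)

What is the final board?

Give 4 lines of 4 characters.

Move 1: B@(2,2) -> caps B=0 W=0
Move 2: W@(3,3) -> caps B=0 W=0
Move 3: B@(0,3) -> caps B=0 W=0
Move 4: W@(2,3) -> caps B=0 W=0
Move 5: B@(1,3) -> caps B=0 W=0
Move 6: W@(2,0) -> caps B=0 W=0
Move 7: B@(3,2) -> caps B=2 W=0
Move 8: W@(1,1) -> caps B=2 W=0
Move 9: B@(1,2) -> caps B=2 W=0
Move 10: W@(3,0) -> caps B=2 W=0
Move 11: B@(0,2) -> caps B=2 W=0

Answer: ..BB
.WBB
W.B.
W.B.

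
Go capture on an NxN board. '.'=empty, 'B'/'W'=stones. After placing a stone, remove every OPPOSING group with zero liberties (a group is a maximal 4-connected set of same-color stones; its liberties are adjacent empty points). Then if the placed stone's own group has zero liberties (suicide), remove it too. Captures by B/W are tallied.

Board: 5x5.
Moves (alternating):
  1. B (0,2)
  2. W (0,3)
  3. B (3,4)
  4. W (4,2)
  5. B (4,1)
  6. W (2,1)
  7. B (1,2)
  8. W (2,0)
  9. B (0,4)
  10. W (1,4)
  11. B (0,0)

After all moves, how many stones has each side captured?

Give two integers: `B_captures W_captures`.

Answer: 0 1

Derivation:
Move 1: B@(0,2) -> caps B=0 W=0
Move 2: W@(0,3) -> caps B=0 W=0
Move 3: B@(3,4) -> caps B=0 W=0
Move 4: W@(4,2) -> caps B=0 W=0
Move 5: B@(4,1) -> caps B=0 W=0
Move 6: W@(2,1) -> caps B=0 W=0
Move 7: B@(1,2) -> caps B=0 W=0
Move 8: W@(2,0) -> caps B=0 W=0
Move 9: B@(0,4) -> caps B=0 W=0
Move 10: W@(1,4) -> caps B=0 W=1
Move 11: B@(0,0) -> caps B=0 W=1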